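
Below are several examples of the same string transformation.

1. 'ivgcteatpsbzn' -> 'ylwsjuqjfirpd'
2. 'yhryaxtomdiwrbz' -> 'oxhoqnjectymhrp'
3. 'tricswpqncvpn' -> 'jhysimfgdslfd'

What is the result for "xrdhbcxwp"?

nhtxrsnmf

The rule is to shift every letter 10 places backward in the alphabet (wrapping around).
On "xrdhbcxwp" that produces "nhtxrsnmf".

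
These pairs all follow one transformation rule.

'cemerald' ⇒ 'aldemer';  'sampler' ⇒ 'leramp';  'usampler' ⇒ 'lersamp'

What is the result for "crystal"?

The pattern: delete the first character, then move the last 3 characters to the front (rotate right by 3).
On "crystal": the first step gives "rystal", and the second then gives "talrys".
(Check on "usampler": → "sampler" → "lersamp" ✓)

talrys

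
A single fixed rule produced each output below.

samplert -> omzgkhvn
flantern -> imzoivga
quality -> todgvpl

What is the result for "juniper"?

In each case the input is transformed by: reverse the string, then shift every letter 5 places backward in the alphabet (wrapping around).
Working it through for "juniper": intermediate "repinuj", final "mzkdipe".

mzkdipe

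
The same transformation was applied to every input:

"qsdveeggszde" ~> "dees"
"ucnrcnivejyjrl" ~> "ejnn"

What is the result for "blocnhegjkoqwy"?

hjoq

The rule is to keep one character in every 3, starting at position 3 (positions 3rd, 6th, 9th, ...), then sort the characters into alphabetical order.
On "blocnhegjkoqwy" that produces "hjoq".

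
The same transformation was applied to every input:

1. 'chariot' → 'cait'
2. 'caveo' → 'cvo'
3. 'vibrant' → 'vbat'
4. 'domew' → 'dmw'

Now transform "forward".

The pattern: keep every other character starting from the first (positions 1st, 3rd, 5th, ...).
So "forward" becomes "frad".

frad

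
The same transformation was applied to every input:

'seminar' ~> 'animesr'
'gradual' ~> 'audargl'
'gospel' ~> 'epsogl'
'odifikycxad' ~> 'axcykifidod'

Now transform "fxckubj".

Each output is the input with this applied: reverse the string, then move the first character to the end.
For "fxckubj", step one produces "jbukcxf"; step two turns that into "bukcxfj".
(Check on "gospel": → "lepsog" → "epsogl" ✓)

bukcxfj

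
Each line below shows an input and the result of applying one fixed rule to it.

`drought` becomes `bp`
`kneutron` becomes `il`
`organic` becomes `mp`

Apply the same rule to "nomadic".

lm

What's happening: shift every letter 2 places backward in the alphabet (wrapping around), then keep only the first 2 characters.
"nomadic" → "lmkybga" → "lm".
(Check on "kneutron": → "ilcsrpml" → "il" ✓)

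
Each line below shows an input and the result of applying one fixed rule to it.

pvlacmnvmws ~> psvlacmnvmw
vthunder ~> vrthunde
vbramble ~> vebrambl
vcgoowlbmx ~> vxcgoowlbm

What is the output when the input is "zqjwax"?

zxqjwa

Rule — swap the first and last characters, then move the last character to the front.
"zqjwax" → "zxqjwa".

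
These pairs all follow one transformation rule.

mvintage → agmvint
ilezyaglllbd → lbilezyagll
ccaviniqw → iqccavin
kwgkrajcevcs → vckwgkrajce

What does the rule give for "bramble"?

Looking at the pairs, the operation is to delete the last character, then move the last 2 characters to the front (rotate right by 2).
Applying that to "bramble" gives "blbram".
(Check on "ilezyaglllbd": → "ilezyaglllb" → "lbilezyagll" ✓)

blbram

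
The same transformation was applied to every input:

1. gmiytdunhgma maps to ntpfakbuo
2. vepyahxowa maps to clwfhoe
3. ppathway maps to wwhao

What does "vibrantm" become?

The transformation: shift every letter 7 places forward in the alphabet (wrapping around), then delete the last 3 characters.
"vibrantm" → "cpiyhuat" → "cpiyh".

cpiyh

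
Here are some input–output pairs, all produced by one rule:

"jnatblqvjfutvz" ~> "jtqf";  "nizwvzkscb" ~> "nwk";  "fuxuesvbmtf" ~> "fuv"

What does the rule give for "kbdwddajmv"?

Looking at the pairs, the operation is to delete the last 3 characters, then keep one character in every 3, starting at position 1 (positions 1st, 4th, 7th, ...).
On "kbdwddajmv": the first step gives "kbdwdda", and the second then gives "kwa".

kwa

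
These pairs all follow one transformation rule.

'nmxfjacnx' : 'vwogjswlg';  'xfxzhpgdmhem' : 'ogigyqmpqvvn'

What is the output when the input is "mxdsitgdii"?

gvbmcrmprr

The rule is to shift every letter 9 places forward in the alphabet (wrapping around), then swap each adjacent pair of characters (1↔2, 3↔4, ...).
On "mxdsitgdii": the first step gives "vgmbrcpmrr", and the second then gives "gvbmcrmprr".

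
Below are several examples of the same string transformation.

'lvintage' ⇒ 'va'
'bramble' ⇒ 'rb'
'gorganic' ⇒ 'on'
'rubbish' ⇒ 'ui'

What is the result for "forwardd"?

or

What's happening: take characters alternately from the front and the back (1st, last, 2nd, 2nd-last, ...), then keep one character in every 3, starting at position 3 (positions 3rd, 6th, 9th, ...).
"forwardd" → "or".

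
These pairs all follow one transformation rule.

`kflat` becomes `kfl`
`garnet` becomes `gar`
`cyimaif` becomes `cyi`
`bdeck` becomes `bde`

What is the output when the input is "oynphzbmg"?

oyn

Looking at the pairs, the operation is to keep only the first 3 characters.
For "oynphzbmg" the result is "oyn".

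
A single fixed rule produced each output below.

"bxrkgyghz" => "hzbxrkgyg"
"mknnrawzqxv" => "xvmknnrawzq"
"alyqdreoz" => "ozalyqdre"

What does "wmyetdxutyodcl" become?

Looking at the pairs, the operation is to move the last 2 characters to the front (rotate right by 2).
Applying that to "wmyetdxutyodcl" gives "clwmyetdxutyod".

clwmyetdxutyod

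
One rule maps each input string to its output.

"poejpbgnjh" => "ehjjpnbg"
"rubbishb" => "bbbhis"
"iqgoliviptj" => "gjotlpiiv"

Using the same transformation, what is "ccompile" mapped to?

What's happening: delete the first 2 characters, then take characters alternately from the front and the back (1st, last, 2nd, 2nd-last, ...).
For "ccompile", step one produces "ompile"; step two turns that into "oemlpi".
(Check on "iqgoliviptj": → "goliviptj" → "gjotlpiiv" ✓)

oemlpi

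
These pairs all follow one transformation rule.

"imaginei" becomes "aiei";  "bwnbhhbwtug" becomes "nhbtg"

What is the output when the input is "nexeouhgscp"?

In each case the input is transformed by: move the first character to the end, then keep every other character starting from the second (positions 2nd, 4th, 6th, ...).
Starting from "nexeouhgscp": after the first operation, "exeouhgscpn"; after the second, "xohsp".

xohsp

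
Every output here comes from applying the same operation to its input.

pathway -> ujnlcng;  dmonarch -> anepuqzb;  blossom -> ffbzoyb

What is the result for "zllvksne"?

In each case the input is transformed by: shift every letter 13 places forward in the alphabet (wrapping around) — i.e. ROT13, then move the first 3 characters to the end (rotate left by 3).
Applying both steps to "zllvksne": "myyixfar", then "ixfarmyy".

ixfarmyy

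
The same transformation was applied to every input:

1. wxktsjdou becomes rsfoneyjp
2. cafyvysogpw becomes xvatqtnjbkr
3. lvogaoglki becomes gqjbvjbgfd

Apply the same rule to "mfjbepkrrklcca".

haewzkfmmfgxxv

The rule is to shift every letter 5 places backward in the alphabet (wrapping around).
Doing the same to "mfjbepkrrklcca": "haewzkfmmfgxxv".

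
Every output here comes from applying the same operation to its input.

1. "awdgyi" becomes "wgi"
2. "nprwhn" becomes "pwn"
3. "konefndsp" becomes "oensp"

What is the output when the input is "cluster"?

Looking at the pairs, the operation is to swap each adjacent pair of characters (1↔2, 3↔4, ...), then keep every other character starting from the first (positions 1st, 3rd, 5th, ...).
For "cluster", step one produces "lcsuetr"; step two turns that into "lser".
(Check on "awdgyi": → "wagdiy" → "wgi" ✓)

lser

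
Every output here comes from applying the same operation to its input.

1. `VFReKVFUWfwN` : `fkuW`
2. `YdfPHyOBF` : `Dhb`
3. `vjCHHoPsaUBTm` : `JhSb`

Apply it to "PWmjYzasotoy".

wySO

In each case the input is transformed by: keep one character in every 3, starting at position 2 (positions 2nd, 5th, 8th, ...), then flip the case of every letter.
On "PWmjYzasotoy": the first step gives "WYso", and the second then gives "wySO".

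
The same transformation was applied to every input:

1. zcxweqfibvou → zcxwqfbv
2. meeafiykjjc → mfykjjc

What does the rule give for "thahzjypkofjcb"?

What's happening: remove every vowel.
Doing the same to "thahzjypkofjcb": "thhzjypkfjcb".

thhzjypkfjcb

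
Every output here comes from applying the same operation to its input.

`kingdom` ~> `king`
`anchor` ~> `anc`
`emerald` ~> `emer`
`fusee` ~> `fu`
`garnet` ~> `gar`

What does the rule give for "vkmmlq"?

vkm

The pattern: delete the last 3 characters.
"vkmmlq" → "vkm".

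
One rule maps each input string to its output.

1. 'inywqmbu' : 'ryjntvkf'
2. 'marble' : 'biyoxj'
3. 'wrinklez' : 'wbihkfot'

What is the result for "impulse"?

Each output is the input with this applied: reverse the string, then shift every letter 3 places backward in the alphabet (wrapping around).
Applying both steps to "impulse": "eslupmi", then "bpirmjf".

bpirmjf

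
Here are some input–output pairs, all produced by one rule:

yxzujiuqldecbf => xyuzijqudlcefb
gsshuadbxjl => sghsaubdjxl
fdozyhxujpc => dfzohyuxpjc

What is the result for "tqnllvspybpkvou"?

Looking at the pairs, the operation is to swap each adjacent pair of characters (1↔2, 3↔4, ...).
So "tqnllvspybpkvou" becomes "qtlnvlpsbykpovu".

qtlnvlpsbykpovu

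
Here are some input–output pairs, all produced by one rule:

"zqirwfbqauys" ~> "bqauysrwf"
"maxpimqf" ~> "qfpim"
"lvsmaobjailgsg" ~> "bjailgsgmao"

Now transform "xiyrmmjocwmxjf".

Rule — delete the first 3 characters, then move the first 3 characters to the end (rotate left by 3).
On "xiyrmmjocwmxjf" that produces "jocwmxjfrmm".

jocwmxjfrmm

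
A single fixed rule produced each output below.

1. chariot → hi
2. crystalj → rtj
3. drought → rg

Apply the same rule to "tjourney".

jry

The rule is to keep one character in every 3, starting at position 2 (positions 2nd, 5th, 8th, ...).
Doing the same to "tjourney": "jry".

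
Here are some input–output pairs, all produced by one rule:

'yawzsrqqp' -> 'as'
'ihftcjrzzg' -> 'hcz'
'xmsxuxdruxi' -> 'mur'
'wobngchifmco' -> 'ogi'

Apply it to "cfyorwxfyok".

Looking at the pairs, the operation is to delete the last 2 characters, then keep one character in every 3, starting at position 2 (positions 2nd, 5th, 8th, ...).
Applying both steps to "cfyorwxfyok": "cfyorwxfy", then "frf".
(Check on "ihftcjrzzg": → "ihftcjrz" → "hcz" ✓)

frf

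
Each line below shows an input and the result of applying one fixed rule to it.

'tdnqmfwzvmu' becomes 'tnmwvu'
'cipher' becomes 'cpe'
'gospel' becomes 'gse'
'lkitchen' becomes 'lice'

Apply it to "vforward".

vowr

What's happening: keep every other character starting from the first (positions 1st, 3rd, 5th, ...).
So "vforward" becomes "vowr".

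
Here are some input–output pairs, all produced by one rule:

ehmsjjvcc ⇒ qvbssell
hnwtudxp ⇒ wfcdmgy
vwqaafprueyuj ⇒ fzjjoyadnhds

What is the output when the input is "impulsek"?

vydubnt

Each output is the input with this applied: delete the first character, then shift every letter 9 places forward in the alphabet (wrapping around).
Starting from "impulsek": after the first operation, "mpulsek"; after the second, "vydubnt".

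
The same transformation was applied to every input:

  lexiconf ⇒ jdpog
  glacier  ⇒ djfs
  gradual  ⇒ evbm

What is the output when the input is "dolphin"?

qijo

What's happening: delete the first 3 characters, then shift every letter 1 place forward in the alphabet (wrapping around).
Applying both steps to "dolphin": "phin", then "qijo".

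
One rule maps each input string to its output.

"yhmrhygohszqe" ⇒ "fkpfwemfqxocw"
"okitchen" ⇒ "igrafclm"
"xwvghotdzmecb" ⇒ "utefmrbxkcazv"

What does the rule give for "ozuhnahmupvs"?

xsflyfksntqm

Each output is the input with this applied: shift every letter 2 places backward in the alphabet (wrapping around), then move the first character to the end.
For "ozuhnahmupvs", step one produces "mxsflyfksntq"; step two turns that into "xsflyfksntqm".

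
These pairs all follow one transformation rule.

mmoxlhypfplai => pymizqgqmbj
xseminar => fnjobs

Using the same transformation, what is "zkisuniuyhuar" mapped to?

jtvojvzivbs

What's happening: shift every letter 1 place forward in the alphabet (wrapping around), then delete the first 2 characters.
Applying both steps to "zkisuniuyhuar": "aljtvojvzivbs", then "jtvojvzivbs".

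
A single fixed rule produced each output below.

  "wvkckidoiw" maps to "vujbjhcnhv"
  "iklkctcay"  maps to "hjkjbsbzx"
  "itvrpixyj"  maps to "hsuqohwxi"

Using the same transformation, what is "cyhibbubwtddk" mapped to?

In each case the input is transformed by: shift every letter 1 place backward in the alphabet (wrapping around).
So "cyhibbubwtddk" becomes "bxghaatavsccj".

bxghaatavsccj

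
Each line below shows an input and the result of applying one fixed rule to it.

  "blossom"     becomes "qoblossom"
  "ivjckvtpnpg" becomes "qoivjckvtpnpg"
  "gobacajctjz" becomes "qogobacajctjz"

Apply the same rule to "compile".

The rule is to prepend "qo".
For "compile" the result is "qocompile".

qocompile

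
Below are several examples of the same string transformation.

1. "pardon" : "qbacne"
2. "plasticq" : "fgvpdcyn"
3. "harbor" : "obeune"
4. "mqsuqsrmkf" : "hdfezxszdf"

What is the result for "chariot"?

Looking at the pairs, the operation is to move the first 3 characters to the end (rotate left by 3), then shift every letter 13 places forward in the alphabet (wrapping around) — i.e. ROT13.
Starting from "chariot": after the first operation, "riotcha"; after the second, "evbgpun".
(Check on "plasticq": → "sticqpla" → "fgvpdcyn" ✓)

evbgpun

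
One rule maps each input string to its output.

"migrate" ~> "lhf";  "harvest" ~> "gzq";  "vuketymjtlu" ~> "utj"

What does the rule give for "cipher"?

The pattern: shift every letter 1 place backward in the alphabet (wrapping around), then keep only the first 3 characters.
Applying both steps to "cipher": "bhogdq", then "bho".

bho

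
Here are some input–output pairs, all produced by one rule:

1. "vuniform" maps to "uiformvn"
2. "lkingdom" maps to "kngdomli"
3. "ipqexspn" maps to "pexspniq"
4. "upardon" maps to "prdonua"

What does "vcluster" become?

The pattern: move the first 2 characters to the end (rotate left by 2), then swap the first and last characters.
Applying both steps to "vcluster": "lustervc", then "custervl".

custervl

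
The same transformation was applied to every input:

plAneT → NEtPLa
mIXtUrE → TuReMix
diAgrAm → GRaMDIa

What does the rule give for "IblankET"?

ANKetiBL

The pattern: move the first 3 characters to the end (rotate left by 3), then flip the case of every letter.
"IblankET" → "ankETIbl" → "ANKetiBL".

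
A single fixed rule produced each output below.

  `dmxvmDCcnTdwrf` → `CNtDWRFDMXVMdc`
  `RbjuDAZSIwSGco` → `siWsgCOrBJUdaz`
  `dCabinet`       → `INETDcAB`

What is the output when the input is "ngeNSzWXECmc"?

Rule — flip the case of every letter, then swap the front and back halves of the string.
Starting from "ngeNSzWXECmc": after the first operation, "NGEnsZwxecMC"; after the second, "wxecMCNGEnsZ".

wxecMCNGEnsZ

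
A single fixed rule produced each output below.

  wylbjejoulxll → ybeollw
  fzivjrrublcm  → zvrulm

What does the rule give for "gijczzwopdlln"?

Looking at the pairs, the operation is to move the first character to the end, then keep every other character starting from the first (positions 1st, 3rd, 5th, ...).
So "gijczzwopdlln" becomes "iczodlg".

iczodlg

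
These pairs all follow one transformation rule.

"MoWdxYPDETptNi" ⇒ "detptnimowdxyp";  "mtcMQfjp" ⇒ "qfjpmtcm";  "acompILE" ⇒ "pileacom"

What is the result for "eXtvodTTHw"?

dtthwextvo

Looking at the pairs, the operation is to swap the front and back halves of the string, then convert every letter to lowercase.
Applying both steps to "eXtvodTTHw": "dTTHweXtvo", then "dtthwextvo".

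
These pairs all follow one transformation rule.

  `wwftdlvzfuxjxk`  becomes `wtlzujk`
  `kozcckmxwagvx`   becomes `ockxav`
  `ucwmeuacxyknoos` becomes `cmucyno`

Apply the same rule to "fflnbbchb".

fnbh

The rule is to keep every other character starting from the second (positions 2nd, 4th, 6th, ...).
For "fflnbbchb" the result is "fnbh".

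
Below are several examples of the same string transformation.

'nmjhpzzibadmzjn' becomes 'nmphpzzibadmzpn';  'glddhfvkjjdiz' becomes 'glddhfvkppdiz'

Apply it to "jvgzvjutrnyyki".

pvgzvputrnyyki

Each output is the input with this applied: replace every "j" with "p".
"jvgzvjutrnyyki" → "pvgzvputrnyyki".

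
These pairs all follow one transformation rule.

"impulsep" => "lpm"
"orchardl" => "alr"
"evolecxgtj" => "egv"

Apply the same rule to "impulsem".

lmm

The pattern: keep one character in every 3, starting at position 2 (positions 2nd, 5th, 8th, ...), then move the first character to the end.
"impulsem" → "mlm" → "lmm".
(Check on "evolecxgtj": → "veg" → "egv" ✓)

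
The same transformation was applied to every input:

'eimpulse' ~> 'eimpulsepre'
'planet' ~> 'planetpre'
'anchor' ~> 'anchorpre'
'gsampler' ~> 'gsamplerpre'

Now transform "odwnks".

The rule is to append "pre".
On "odwnks" that produces "odwnkspre".

odwnkspre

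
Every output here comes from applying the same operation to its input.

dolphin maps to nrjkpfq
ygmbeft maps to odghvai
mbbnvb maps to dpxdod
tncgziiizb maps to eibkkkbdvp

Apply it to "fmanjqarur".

cplsctwtho

What's happening: shift every letter 2 places forward in the alphabet (wrapping around), then move the first 2 characters to the end (rotate left by 2).
Working it through for "fmanjqarur": intermediate "hocplsctwt", final "cplsctwtho".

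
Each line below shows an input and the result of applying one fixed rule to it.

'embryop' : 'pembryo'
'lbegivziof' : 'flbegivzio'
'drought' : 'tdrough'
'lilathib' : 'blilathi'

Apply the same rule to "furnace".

efurnac

In each case the input is transformed by: move the last character to the front.
On "furnace" that produces "efurnac".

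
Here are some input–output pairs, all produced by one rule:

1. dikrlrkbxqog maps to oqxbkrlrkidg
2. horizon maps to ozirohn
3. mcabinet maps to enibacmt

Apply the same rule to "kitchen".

What's happening: reverse the string, then move the first character to the end.
"kitchen" → "ehctikn".

ehctikn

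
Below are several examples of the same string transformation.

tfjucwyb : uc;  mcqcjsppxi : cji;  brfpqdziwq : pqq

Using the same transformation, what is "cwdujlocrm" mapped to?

ujm

In each case the input is transformed by: swap each adjacent pair of characters (1↔2, 3↔4, ...), then keep one character in every 3, starting at position 3 (positions 3rd, 6th, 9th, ...).
For "cwdujlocrm", step one produces "wcudljcomr"; step two turns that into "ujm".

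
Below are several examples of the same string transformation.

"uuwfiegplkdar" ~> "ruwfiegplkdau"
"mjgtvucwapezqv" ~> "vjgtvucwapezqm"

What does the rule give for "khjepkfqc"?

chjepkfqk

The pattern: swap the first and last characters.
Doing the same to "khjepkfqc": "chjepkfqk".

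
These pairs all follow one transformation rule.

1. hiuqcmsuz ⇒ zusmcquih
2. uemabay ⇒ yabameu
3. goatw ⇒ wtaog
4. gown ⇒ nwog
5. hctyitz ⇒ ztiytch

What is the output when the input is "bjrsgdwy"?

ywdgsrjb

Rule — reverse the string.
Doing the same to "bjrsgdwy": "ywdgsrjb".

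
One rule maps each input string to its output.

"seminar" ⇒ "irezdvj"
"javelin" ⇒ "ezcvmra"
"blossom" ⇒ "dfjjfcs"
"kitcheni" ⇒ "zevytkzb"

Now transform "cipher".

The rule is to reverse the string, then shift every letter 9 places backward in the alphabet (wrapping around).
"cipher" → "rehpic" → "ivygzt".

ivygzt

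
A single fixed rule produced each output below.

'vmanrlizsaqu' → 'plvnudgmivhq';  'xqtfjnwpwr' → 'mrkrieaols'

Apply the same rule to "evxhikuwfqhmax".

svhclarpfdcsqz

What's happening: shift every letter 5 places backward in the alphabet (wrapping around), then reverse the string.
On "evxhikuwfqhmax": the first step gives "zqscdfpralchvs", and the second then gives "svhclarpfdcsqz".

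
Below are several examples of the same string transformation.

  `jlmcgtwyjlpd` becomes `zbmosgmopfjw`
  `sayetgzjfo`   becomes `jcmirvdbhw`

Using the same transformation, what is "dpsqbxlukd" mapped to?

The rule is to swap the front and back halves of the string, then shift every letter 3 places forward in the alphabet (wrapping around).
Applying both steps to "dpsqbxlukd": "xlukddpsqb", then "aoxnggsvte".

aoxnggsvte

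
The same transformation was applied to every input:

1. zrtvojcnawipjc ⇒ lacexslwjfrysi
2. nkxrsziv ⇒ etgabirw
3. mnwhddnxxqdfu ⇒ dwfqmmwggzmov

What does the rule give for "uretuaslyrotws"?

The rule is to shift every letter 9 places forward in the alphabet (wrapping around), then swap the first and last characters.
On "uretuaslyrotws" that produces "bancdjbuhaxcfd".
(Check on "nkxrsziv": → "wtgabire" → "etgabirw" ✓)

bancdjbuhaxcfd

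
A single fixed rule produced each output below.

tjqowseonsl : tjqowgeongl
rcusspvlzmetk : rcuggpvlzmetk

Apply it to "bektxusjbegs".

The transformation: replace every "s" with "g".
"bektxusjbegs" → "bektxugjbegg".

bektxugjbegg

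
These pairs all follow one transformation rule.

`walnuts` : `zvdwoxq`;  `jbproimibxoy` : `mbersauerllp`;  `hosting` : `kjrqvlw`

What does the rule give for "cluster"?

Rule — shift every letter 3 places forward in the alphabet (wrapping around), then take characters alternately from the front and the back (1st, last, 2nd, 2nd-last, ...).
"cluster" → "fuohxwv".

fuohxwv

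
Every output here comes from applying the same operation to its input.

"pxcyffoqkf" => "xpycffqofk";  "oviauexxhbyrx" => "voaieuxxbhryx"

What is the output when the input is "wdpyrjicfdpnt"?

dwypjrcidfnpt

In each case the input is transformed by: swap each adjacent pair of characters (1↔2, 3↔4, ...).
Applying that to "wdpyrjicfdpnt" gives "dwypjrcidfnpt".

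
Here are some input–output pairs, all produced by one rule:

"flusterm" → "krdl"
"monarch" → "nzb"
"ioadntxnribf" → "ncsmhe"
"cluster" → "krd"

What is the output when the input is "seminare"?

dhzd

Looking at the pairs, the operation is to shift every letter 1 place backward in the alphabet (wrapping around), then keep every other character starting from the second (positions 2nd, 4th, 6th, ...).
Working it through for "seminare": intermediate "rdlhmzqd", final "dhzd".
(Check on "monarch": → "lnmzqbg" → "nzb" ✓)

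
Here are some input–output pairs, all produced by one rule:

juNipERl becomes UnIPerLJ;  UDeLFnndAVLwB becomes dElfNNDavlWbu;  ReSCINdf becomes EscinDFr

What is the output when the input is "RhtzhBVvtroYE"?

HTZHbvVTROyer

In each case the input is transformed by: move the first character to the end, then flip the case of every letter.
For "RhtzhBVvtroYE" the result is "HTZHbvVTROyer".
(Check on "juNipERl": → "uNipERlj" → "UnIPerLJ" ✓)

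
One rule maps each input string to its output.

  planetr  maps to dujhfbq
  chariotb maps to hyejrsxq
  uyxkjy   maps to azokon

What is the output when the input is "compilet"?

fybujsec

The rule is to shift every letter 10 places backward in the alphabet (wrapping around), then move the first 3 characters to the end (rotate left by 3).
For "compilet", step one produces "secfybuj"; step two turns that into "fybujsec".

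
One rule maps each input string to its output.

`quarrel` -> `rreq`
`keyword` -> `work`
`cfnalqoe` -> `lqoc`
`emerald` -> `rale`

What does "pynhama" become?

hamp

In each case the input is transformed by: swap the first and last characters, then keep only the last 4 characters.
"pynhama" → "aynhamp" → "hamp".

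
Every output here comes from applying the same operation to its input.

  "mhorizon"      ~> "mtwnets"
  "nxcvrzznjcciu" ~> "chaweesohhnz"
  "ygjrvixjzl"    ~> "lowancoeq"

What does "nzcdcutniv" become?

Looking at the pairs, the operation is to shift every letter 5 places forward in the alphabet (wrapping around), then delete the first character.
For "nzcdcutniv", step one produces "sehihzysna"; step two turns that into "ehihzysna".
(Check on "mhorizon": → "rmtwnets" → "mtwnets" ✓)

ehihzysna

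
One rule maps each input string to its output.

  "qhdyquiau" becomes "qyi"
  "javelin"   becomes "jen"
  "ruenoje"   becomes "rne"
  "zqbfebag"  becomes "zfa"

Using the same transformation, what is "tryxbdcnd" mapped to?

The transformation: keep one character in every 3, starting at position 1 (positions 1st, 4th, 7th, ...).
Applying that to "tryxbdcnd" gives "txc".

txc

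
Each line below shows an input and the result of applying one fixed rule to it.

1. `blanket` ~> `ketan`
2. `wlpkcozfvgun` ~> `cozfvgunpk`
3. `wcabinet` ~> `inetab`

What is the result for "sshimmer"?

Rule — delete the first 2 characters, then move the first 2 characters to the end (rotate left by 2).
Working it through for "sshimmer": intermediate "himmer", final "mmerhi".

mmerhi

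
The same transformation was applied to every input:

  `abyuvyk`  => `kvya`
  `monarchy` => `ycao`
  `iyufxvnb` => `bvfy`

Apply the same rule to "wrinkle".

ekiw

Looking at the pairs, the operation is to reverse the string, then keep every other character starting from the first (positions 1st, 3rd, 5th, ...).
So "wrinkle" becomes "ekiw".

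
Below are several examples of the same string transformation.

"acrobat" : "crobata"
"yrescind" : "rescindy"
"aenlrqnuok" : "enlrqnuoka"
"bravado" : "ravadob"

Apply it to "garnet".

The transformation: move the first character to the end.
Doing the same to "garnet": "arnetg".

arnetg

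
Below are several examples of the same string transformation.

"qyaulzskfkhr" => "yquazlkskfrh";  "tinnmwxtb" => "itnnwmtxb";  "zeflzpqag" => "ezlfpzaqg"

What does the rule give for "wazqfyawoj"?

awqzyfwajo

The rule is to swap each adjacent pair of characters (1↔2, 3↔4, ...).
So "wazqfyawoj" becomes "awqzyfwajo".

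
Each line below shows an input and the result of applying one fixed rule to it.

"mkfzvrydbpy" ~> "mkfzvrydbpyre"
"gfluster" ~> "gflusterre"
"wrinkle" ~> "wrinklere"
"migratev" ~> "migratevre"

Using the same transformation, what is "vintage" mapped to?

vintagere

In each case the input is transformed by: append "re".
So "vintage" becomes "vintagere".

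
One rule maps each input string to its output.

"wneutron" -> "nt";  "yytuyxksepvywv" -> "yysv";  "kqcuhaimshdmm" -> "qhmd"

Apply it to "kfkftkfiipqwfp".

ftiq

Rule — move the last character to the front, then keep one character in every 3, starting at position 3 (positions 3rd, 6th, 9th, ...).
"kfkftkfiipqwfp" → "pkfkftkfiipqwf" → "ftiq".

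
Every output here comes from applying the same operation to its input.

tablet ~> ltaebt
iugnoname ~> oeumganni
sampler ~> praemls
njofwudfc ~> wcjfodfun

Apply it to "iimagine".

geinmiai

Looking at the pairs, the operation is to take characters alternately from the front and the back (1st, last, 2nd, 2nd-last, ...), then swap the first and last characters.
On "iimagine": the first step gives "ieinmiag", and the second then gives "geinmiai".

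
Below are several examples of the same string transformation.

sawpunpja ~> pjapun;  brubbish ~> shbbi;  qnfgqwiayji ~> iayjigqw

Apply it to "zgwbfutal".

talbfu

Looking at the pairs, the operation is to delete the first 3 characters, then move the first 3 characters to the end (rotate left by 3).
For "zgwbfutal", step one produces "bfutal"; step two turns that into "talbfu".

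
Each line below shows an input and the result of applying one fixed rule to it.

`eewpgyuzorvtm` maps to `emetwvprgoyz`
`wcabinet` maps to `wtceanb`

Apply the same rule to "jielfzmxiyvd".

jdiveylifxz

In each case the input is transformed by: take characters alternately from the front and the back (1st, last, 2nd, 2nd-last, ...), then delete the last character.
For "jielfzmxiyvd", step one produces "jdiveylifxzm"; step two turns that into "jdiveylifxz".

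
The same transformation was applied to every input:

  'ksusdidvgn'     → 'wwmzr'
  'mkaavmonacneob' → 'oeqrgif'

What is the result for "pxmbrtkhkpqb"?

Rule — keep every other character starting from the second (positions 2nd, 4th, 6th, ...), then shift every letter 4 places forward in the alphabet (wrapping around).
"pxmbrtkhkpqb" → "xbthpb" → "bfxltf".

bfxltf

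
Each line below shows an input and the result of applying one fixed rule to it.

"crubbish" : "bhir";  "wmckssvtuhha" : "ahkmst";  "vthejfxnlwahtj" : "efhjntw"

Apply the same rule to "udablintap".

What's happening: keep every other character starting from the second (positions 2nd, 4th, 6th, ...), then sort the characters into alphabetical order.
Starting from "udablintap": after the first operation, "dbitp"; after the second, "bdipt".

bdipt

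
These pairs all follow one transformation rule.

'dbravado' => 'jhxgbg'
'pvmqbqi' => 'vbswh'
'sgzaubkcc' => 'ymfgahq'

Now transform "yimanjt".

eosgt

The transformation: shift every letter 6 places forward in the alphabet (wrapping around), then delete the last 2 characters.
Working it through for "yimanjt": intermediate "eosgtpz", final "eosgt".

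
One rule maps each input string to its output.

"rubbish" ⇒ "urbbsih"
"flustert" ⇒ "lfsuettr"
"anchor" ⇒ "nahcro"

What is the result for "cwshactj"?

The transformation: swap each adjacent pair of characters (1↔2, 3↔4, ...).
"cwshactj" → "wchscajt".

wchscajt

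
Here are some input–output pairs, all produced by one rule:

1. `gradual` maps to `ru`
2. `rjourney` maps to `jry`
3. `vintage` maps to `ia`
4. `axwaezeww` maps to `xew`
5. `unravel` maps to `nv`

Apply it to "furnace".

ua

In each case the input is transformed by: keep one character in every 3, starting at position 2 (positions 2nd, 5th, 8th, ...).
Applying that to "furnace" gives "ua".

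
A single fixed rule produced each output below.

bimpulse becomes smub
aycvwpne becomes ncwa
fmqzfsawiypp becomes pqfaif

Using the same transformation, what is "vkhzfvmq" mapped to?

mhfv

In each case the input is transformed by: keep every other character starting from the first (positions 1st, 3rd, 5th, ...), then swap the first and last characters.
Starting from "vkhzfvmq": after the first operation, "vhfm"; after the second, "mhfv".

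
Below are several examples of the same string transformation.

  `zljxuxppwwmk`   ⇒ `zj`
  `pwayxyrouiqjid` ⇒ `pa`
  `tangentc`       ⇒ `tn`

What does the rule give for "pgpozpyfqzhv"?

What's happening: keep every other character starting from the first (positions 1st, 3rd, 5th, ...), then keep only the first 2 characters.
Applying both steps to "pgpozpyfqzhv": "ppzyqh", then "pp".

pp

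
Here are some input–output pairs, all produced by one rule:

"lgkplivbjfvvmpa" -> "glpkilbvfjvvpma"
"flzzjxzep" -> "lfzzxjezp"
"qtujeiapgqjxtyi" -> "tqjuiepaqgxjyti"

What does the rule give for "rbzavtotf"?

What's happening: swap each adjacent pair of characters (1↔2, 3↔4, ...).
On "rbzavtotf" that produces "braztvtof".

braztvtof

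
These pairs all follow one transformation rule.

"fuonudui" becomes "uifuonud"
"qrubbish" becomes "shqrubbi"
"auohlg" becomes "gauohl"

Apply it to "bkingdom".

In each case the input is transformed by: swap the front and back halves of the string, then move the first 2 characters to the end (rotate left by 2).
For "bkingdom", step one produces "gdombkin"; step two turns that into "ombkingd".

ombkingd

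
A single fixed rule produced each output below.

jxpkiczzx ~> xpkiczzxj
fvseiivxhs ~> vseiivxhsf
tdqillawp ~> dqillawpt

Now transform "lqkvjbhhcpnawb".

Each output is the input with this applied: move the first character to the end.
So "lqkvjbhhcpnawb" becomes "qkvjbhhcpnawbl".

qkvjbhhcpnawbl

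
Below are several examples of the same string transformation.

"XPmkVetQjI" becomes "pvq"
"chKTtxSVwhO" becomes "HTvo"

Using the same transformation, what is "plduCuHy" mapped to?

Looking at the pairs, the operation is to flip the case of every letter, then keep one character in every 3, starting at position 2 (positions 2nd, 5th, 8th, ...).
Starting from "plduCuHy": after the first operation, "PLDUcUhY"; after the second, "LcY".

LcY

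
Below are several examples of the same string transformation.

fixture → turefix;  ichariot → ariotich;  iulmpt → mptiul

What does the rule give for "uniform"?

formuni

Looking at the pairs, the operation is to move the first 3 characters to the end (rotate left by 3).
Doing the same to "uniform": "formuni".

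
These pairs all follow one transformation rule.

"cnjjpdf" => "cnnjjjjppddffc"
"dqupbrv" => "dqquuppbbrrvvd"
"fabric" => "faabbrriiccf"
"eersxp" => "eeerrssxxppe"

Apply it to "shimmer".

shhiimmmmeerrs

Rule — double every character, then move the first character to the end.
For "shimmer" the result is "shhiimmmmeerrs".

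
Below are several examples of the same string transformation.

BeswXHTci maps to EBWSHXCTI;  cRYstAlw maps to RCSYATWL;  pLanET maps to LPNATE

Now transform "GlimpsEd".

Each output is the input with this applied: swap each adjacent pair of characters (1↔2, 3↔4, ...), then convert every letter to uppercase.
For "GlimpsEd", step one produces "lGmispdE"; step two turns that into "LGMISPDE".

LGMISPDE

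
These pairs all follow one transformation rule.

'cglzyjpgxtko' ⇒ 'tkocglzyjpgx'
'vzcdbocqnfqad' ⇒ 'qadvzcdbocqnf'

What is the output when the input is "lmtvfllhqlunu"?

unulmtvfllhql

What's happening: move the last 3 characters to the front (rotate right by 3).
Applying that to "lmtvfllhqlunu" gives "unulmtvfllhql".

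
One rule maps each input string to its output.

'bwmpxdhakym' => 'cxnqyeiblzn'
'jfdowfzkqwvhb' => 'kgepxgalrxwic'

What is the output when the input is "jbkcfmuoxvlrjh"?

kcldgnvpywmski

What's happening: shift every letter 1 place forward in the alphabet (wrapping around).
"jbkcfmuoxvlrjh" → "kcldgnvpywmski".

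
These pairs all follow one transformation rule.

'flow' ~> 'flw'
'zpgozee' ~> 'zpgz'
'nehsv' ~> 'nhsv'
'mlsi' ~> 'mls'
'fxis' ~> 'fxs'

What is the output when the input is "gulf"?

glf

Looking at the pairs, the operation is to remove every vowel.
Doing the same to "gulf": "glf".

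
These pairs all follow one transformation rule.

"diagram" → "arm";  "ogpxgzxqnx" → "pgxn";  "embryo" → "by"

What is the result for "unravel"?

The pattern: delete the first character, then keep every other character starting from the second (positions 2nd, 4th, 6th, ...).
"unravel" → "nravel" → "rvl".
(Check on "diagram": → "iagram" → "arm" ✓)

rvl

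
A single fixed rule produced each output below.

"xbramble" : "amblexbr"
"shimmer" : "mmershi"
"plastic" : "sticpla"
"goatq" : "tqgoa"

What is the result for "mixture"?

The pattern: move the first 3 characters to the end (rotate left by 3).
For "mixture" the result is "turemix".

turemix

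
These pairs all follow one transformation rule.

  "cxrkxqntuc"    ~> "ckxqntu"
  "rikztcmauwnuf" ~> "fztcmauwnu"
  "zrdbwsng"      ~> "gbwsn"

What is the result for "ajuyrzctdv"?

Each output is the input with this applied: delete the first 3 characters, then move the last character to the front.
On "ajuyrzctdv": the first step gives "yrzctdv", and the second then gives "vyrzctd".

vyrzctd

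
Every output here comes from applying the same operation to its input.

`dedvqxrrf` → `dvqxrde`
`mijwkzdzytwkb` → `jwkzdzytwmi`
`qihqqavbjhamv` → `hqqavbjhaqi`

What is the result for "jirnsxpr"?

rnsxji

The rule is to delete the last 2 characters, then move the first 2 characters to the end (rotate left by 2).
"jirnsxpr" → "jirnsx" → "rnsxji".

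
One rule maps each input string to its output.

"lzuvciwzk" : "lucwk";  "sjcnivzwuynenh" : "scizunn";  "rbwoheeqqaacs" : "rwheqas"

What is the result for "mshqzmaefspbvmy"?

In each case the input is transformed by: keep every other character starting from the first (positions 1st, 3rd, 5th, ...).
Doing the same to "mshqzmaefspbvmy": "mhzafpvy".

mhzafpvy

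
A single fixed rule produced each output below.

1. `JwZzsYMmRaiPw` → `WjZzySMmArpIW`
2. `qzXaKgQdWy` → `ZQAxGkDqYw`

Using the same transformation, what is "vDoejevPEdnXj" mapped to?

dVEOEJpVDexNJ

The rule is to swap each adjacent pair of characters (1↔2, 3↔4, ...), then flip the case of every letter.
For "vDoejevPEdnXj", step one produces "DveoejPvdEXnj"; step two turns that into "dVEOEJpVDexNJ".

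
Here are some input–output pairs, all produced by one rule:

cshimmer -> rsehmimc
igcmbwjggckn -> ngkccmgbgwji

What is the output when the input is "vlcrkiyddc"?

Each output is the input with this applied: take characters alternately from the front and the back (1st, last, 2nd, 2nd-last, ...), then move the first character to the end.
On "vlcrkiyddc": the first step gives "vcldcdryki", and the second then gives "cldcdrykiv".

cldcdrykiv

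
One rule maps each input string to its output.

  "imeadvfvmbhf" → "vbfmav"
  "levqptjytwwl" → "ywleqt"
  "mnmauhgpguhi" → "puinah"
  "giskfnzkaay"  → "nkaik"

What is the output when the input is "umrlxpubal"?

pblml

Each output is the input with this applied: keep every other character starting from the second (positions 2nd, 4th, 6th, ...), then move the last 3 characters to the front (rotate right by 3).
Applying both steps to "umrlxpubal": "mlpbl", then "pblml".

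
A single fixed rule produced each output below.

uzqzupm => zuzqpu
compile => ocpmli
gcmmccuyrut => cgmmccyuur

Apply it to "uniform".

nufiro

Rule — swap each adjacent pair of characters (1↔2, 3↔4, ...), then delete the last character.
Starting from "uniform": after the first operation, "nufirom"; after the second, "nufiro".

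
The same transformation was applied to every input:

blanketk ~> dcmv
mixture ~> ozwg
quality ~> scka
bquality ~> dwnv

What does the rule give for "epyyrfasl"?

gatcn

Looking at the pairs, the operation is to shift every letter 2 places forward in the alphabet (wrapping around), then keep every other character starting from the first (positions 1st, 3rd, 5th, ...).
For "epyyrfasl", step one produces "graathcun"; step two turns that into "gatcn".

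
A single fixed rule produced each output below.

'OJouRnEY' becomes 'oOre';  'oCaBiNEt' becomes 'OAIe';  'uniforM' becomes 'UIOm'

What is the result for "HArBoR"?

In each case the input is transformed by: keep every other character starting from the first (positions 1st, 3rd, 5th, ...), then flip the case of every letter.
Applying both steps to "HArBoR": "Hro", then "hRO".

hRO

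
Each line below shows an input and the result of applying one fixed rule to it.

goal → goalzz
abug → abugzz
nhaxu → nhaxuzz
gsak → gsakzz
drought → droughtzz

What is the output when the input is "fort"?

Looking at the pairs, the operation is to append "zz".
For "fort" the result is "fortzz".

fortzz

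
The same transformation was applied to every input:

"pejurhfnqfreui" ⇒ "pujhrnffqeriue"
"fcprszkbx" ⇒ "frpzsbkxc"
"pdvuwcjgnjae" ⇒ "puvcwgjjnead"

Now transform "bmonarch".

The pattern: swap each adjacent pair of characters (1↔2, 3↔4, ...), then move the first character to the end.
Working it through for "bmonarch": intermediate "mbnorahc", final "bnorahcm".

bnorahcm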